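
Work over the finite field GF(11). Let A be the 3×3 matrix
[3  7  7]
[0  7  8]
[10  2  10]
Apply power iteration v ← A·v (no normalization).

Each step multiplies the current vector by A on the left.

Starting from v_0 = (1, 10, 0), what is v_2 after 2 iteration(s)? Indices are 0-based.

v_2 = (6, 4, 4)

v_0 = (1, 10, 0).
v_1 = A·v_0 = (7, 4, 8).
v_2 = A·v_1 = (6, 4, 4).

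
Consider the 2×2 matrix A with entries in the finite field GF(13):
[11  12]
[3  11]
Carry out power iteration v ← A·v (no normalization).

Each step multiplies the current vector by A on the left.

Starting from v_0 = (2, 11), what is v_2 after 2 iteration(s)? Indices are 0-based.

v_2 = (7, 0)

v_0 = (2, 11).
v_1 = A·v_0 = (11, 10).
v_2 = A·v_1 = (7, 0).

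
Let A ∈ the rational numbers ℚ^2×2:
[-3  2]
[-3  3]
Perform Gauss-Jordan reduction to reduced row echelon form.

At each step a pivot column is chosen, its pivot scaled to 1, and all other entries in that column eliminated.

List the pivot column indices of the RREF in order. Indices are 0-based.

[1] R0 /= -3  ⇒  (1, -2/3)
     R1 -= -3·R0  ⇒  (0, 1)
[2] R1 /= 1  ⇒  (0, 1)
     R0 -= -2/3·R1  ⇒  (1, 0)

pivot columns: 0, 1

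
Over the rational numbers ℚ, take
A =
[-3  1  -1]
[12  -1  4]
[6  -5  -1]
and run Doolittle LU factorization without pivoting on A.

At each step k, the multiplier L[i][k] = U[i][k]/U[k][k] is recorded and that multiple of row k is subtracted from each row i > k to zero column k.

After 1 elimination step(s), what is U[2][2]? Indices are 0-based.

U[2][2] = -3

k=0: U[0][0]=-3
  eliminate (1,0): mult=-4, new row 1: (0, 3, 0); set L[1][0]=-4
  eliminate (2,0): mult=-2, new row 2: (0, -3, -3); set L[2][0]=-2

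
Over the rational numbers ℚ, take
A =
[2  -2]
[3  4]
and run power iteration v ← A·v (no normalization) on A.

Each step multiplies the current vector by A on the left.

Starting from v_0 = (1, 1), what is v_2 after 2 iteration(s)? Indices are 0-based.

v_0 = (1, 1).
v_1 = A·v_0 = (0, 7).
v_2 = A·v_1 = (-14, 28).

v_2 = (-14, 28)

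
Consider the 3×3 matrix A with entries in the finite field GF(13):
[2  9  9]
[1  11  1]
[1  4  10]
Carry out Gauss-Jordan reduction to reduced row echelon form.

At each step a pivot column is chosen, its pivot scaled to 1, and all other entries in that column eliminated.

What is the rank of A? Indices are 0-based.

rank = 3

step 1: normalize row 0 (÷2) = (1, 11, 11)
  row 1: subtract 1×row0 = (0, 0, 3)
  row 2: subtract 1×row0 = (0, 6, 12)
step 2: exchange rows 1,2
step 2: normalize row 1 (÷6) = (0, 1, 2)
  row 0: subtract 11×row1 = (1, 0, 2)
step 3: normalize row 2 (÷3) = (0, 0, 1)
  row 0: subtract 2×row2 = (1, 0, 0)
  row 1: subtract 2×row2 = (0, 1, 0)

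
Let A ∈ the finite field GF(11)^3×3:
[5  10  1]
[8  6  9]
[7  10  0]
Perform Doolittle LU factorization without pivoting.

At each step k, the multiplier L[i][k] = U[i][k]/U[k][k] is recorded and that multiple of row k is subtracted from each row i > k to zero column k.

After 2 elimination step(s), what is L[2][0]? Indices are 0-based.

Step 1: pivot at (0,0) is 5.
  row1 ← row1 − (6)·row0  ⇒  L[1][0]=6, U row1=(0, 1, 3)
  row2 ← row2 − (8)·row0  ⇒  L[2][0]=8, U row2=(0, 7, 3)
Step 2: pivot at (1,1) is 1.
  row2 ← row2 − (7)·row1  ⇒  L[2][1]=7, U row2=(0, 0, 4)

L[2][0] = 8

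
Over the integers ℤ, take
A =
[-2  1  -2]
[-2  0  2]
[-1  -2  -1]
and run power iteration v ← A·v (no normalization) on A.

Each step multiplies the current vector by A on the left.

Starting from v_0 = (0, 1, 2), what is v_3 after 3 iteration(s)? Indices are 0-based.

v_0 = (0, 1, 2).
v_1 = A·v_0 = (-3, 4, -4).
v_2 = A·v_1 = (18, -2, -1).
v_3 = A·v_2 = (-36, -38, -13).

v_3 = (-36, -38, -13)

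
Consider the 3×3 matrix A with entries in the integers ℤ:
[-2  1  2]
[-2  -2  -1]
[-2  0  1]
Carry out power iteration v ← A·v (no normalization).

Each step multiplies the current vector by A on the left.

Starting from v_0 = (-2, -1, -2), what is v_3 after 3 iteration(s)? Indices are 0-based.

v_3 = (-36, 0, -24)

v_0 = (-2, -1, -2).
v_1 = A·v_0 = (-1, 8, 2).
v_2 = A·v_1 = (14, -16, 4).
v_3 = A·v_2 = (-36, 0, -24).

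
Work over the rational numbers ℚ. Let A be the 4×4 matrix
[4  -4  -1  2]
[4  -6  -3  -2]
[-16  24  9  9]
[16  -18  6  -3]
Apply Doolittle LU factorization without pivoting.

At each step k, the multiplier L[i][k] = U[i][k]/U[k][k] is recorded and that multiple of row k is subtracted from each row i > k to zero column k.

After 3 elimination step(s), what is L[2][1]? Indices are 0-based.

L[2][1] = -4

Step 1: pivot at (0,0) is 4.
  row1 ← row1 − (1)·row0  ⇒  L[1][0]=1, U row1=(0, -2, -2, -4)
  row2 ← row2 − (-4)·row0  ⇒  L[2][0]=-4, U row2=(0, 8, 5, 17)
  row3 ← row3 − (4)·row0  ⇒  L[3][0]=4, U row3=(0, -2, 10, -11)
Step 2: pivot at (1,1) is -2.
  row2 ← row2 − (-4)·row1  ⇒  L[2][1]=-4, U row2=(0, 0, -3, 1)
  row3 ← row3 − (1)·row1  ⇒  L[3][1]=1, U row3=(0, 0, 12, -7)
Step 3: pivot at (2,2) is -3.
  row3 ← row3 − (-4)·row2  ⇒  L[3][2]=-4, U row3=(0, 0, 0, -3)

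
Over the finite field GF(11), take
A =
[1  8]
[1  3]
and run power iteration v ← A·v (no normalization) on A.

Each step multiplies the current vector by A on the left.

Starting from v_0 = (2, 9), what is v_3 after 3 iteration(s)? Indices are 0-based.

v_3 = (10, 8)

v_0 = (2, 9).
v_1 = A·v_0 = (8, 7).
v_2 = A·v_1 = (9, 7).
v_3 = A·v_2 = (10, 8).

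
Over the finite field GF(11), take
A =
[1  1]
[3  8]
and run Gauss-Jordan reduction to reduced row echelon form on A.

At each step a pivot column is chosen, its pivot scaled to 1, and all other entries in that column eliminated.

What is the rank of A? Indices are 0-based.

rank = 2

pivot(0,0)=1: scale R0 → (1, 1)
  clear (1,0): R1 −= (3)R0 → (0, 5)
pivot(1,1)=5: scale R1 → (0, 1)
  clear (0,1): R0 −= (1)R1 → (1, 0)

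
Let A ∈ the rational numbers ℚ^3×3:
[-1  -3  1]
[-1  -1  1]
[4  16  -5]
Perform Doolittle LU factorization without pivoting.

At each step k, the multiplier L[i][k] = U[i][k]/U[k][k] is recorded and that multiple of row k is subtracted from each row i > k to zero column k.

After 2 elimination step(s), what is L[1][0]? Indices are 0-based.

k=0: U[0][0]=-1
  eliminate (1,0): mult=1, new row 1: (0, 2, 0); set L[1][0]=1
  eliminate (2,0): mult=-4, new row 2: (0, 4, -1); set L[2][0]=-4
k=1: U[1][1]=2
  eliminate (2,1): mult=2, new row 2: (0, 0, -1); set L[2][1]=2

L[1][0] = 1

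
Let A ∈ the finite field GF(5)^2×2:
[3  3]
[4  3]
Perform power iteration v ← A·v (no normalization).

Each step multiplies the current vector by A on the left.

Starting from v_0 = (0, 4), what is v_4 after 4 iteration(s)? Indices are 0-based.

v_4 = (4, 2)

v_0 = (0, 4).
v_1 = A·v_0 = (2, 2).
v_2 = A·v_1 = (2, 4).
v_3 = A·v_2 = (3, 0).
v_4 = A·v_3 = (4, 2).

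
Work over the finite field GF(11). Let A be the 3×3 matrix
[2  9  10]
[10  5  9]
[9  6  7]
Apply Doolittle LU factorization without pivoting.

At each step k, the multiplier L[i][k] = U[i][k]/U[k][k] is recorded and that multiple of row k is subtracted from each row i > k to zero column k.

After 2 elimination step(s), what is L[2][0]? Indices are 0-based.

L[2][0] = 10

Step 1: pivot at (0,0) is 2.
  row1 ← row1 − (5)·row0  ⇒  L[1][0]=5, U row1=(0, 4, 3)
  row2 ← row2 − (10)·row0  ⇒  L[2][0]=10, U row2=(0, 4, 6)
Step 2: pivot at (1,1) is 4.
  row2 ← row2 − (1)·row1  ⇒  L[2][1]=1, U row2=(0, 0, 3)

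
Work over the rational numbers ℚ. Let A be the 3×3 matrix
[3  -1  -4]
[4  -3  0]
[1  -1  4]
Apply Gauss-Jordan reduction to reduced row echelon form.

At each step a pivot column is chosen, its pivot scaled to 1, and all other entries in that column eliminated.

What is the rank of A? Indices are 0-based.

step 1: normalize row 0 (÷3) = (1, -1/3, -4/3)
  row 1: subtract 4×row0 = (0, -5/3, 16/3)
  row 2: subtract 1×row0 = (0, -2/3, 16/3)
step 2: normalize row 1 (÷-5/3) = (0, 1, -16/5)
  row 0: subtract -1/3×row1 = (1, 0, -12/5)
  row 2: subtract -2/3×row1 = (0, 0, 16/5)
step 3: normalize row 2 (÷16/5) = (0, 0, 1)
  row 0: subtract -12/5×row2 = (1, 0, 0)
  row 1: subtract -16/5×row2 = (0, 1, 0)

rank = 3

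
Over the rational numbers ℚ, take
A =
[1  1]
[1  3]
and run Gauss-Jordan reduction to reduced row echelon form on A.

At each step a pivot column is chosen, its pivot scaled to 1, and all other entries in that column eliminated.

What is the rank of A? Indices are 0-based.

rank = 2

pivot(0,0)=1: scale R0 → (1, 1)
  clear (1,0): R1 −= (1)R0 → (0, 2)
pivot(1,1)=2: scale R1 → (0, 1)
  clear (0,1): R0 −= (1)R1 → (1, 0)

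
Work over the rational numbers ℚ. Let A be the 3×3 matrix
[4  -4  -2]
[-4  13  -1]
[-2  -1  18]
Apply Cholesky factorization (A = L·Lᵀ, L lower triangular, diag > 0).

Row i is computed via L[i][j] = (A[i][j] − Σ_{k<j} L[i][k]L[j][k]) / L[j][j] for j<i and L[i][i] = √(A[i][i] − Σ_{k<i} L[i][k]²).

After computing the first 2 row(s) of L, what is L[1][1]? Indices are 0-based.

L[1][1] = 3

Step 1: L[0][0] = √(4) = 2.
  L[1][0] = (-4) / L[0][0] = -2.
Step 2: L[1][1] = √(9) = 3.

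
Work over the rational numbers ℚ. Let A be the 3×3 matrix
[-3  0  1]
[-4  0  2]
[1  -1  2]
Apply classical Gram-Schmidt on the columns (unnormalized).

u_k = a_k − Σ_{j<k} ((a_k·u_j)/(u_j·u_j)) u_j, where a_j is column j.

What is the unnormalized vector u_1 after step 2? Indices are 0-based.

u_1 = (-3/26, -2/13, -25/26)

Step 1: u_0 = a_0 = (-3, -4, 1).
Step 2: u_1 = a_1 − (-1/26)·u_0 = (-3/26, -2/13, -25/26).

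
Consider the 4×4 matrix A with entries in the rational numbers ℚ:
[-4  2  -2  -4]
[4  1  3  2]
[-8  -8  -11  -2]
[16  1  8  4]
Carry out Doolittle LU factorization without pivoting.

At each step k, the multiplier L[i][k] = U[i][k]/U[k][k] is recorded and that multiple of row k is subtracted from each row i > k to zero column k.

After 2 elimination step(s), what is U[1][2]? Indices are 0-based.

[col 0] pivot -4
  R1 -= -1*R0 → (0, 3, 1, -2)  (L[1][0] := -1)
  R2 -= 2*R0 → (0, -12, -7, 6)  (L[2][0] := 2)
  R3 -= -4*R0 → (0, 9, 0, -12)  (L[3][0] := -4)
[col 1] pivot 3
  R2 -= -4*R1 → (0, 0, -3, -2)  (L[2][1] := -4)
  R3 -= 3*R1 → (0, 0, -3, -6)  (L[3][1] := 3)

U[1][2] = 1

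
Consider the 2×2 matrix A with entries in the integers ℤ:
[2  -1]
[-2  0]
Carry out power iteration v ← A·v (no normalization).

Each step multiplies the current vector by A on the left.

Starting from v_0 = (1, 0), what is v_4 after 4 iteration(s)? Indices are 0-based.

v_0 = (1, 0).
v_1 = A·v_0 = (2, -2).
v_2 = A·v_1 = (6, -4).
v_3 = A·v_2 = (16, -12).
v_4 = A·v_3 = (44, -32).

v_4 = (44, -32)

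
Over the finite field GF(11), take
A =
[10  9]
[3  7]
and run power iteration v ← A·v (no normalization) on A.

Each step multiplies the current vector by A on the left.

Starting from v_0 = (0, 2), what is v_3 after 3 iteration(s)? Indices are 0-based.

v_0 = (0, 2).
v_1 = A·v_0 = (7, 3).
v_2 = A·v_1 = (9, 9).
v_3 = A·v_2 = (6, 2).

v_3 = (6, 2)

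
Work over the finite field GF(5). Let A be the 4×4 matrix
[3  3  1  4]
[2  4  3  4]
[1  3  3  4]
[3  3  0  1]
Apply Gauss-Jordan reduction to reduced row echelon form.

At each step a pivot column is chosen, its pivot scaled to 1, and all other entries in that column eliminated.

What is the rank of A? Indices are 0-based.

pivot(0,0)=3: scale R0 → (1, 1, 2, 3)
  clear (1,0): R1 −= (2)R0 → (0, 2, 4, 3)
  clear (2,0): R2 −= (1)R0 → (0, 2, 1, 1)
  clear (3,0): R3 −= (3)R0 → (0, 0, 4, 2)
pivot(1,1)=2: scale R1 → (0, 1, 2, 4)
  clear (0,1): R0 −= (1)R1 → (1, 0, 0, 4)
  clear (2,1): R2 −= (2)R1 → (0, 0, 2, 3)
pivot(2,2)=2: scale R2 → (0, 0, 1, 4)
  clear (1,2): R1 −= (2)R2 → (0, 1, 0, 1)
  clear (3,2): R3 −= (4)R2 → (0, 0, 0, 1)
pivot(3,3)=1: scale R3 → (0, 0, 0, 1)
  clear (0,3): R0 −= (4)R3 → (1, 0, 0, 0)
  clear (1,3): R1 −= (1)R3 → (0, 1, 0, 0)
  clear (2,3): R2 −= (4)R3 → (0, 0, 1, 0)

rank = 4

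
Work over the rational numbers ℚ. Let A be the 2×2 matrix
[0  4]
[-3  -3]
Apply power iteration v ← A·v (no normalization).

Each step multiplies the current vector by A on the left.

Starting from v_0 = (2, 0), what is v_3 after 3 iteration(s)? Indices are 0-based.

v_0 = (2, 0).
v_1 = A·v_0 = (0, -6).
v_2 = A·v_1 = (-24, 18).
v_3 = A·v_2 = (72, 18).

v_3 = (72, 18)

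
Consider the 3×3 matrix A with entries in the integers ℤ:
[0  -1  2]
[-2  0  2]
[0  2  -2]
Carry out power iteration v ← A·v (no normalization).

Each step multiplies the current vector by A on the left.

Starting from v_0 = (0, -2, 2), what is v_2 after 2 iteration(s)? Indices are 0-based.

v_0 = (0, -2, 2).
v_1 = A·v_0 = (6, 4, -8).
v_2 = A·v_1 = (-20, -28, 24).

v_2 = (-20, -28, 24)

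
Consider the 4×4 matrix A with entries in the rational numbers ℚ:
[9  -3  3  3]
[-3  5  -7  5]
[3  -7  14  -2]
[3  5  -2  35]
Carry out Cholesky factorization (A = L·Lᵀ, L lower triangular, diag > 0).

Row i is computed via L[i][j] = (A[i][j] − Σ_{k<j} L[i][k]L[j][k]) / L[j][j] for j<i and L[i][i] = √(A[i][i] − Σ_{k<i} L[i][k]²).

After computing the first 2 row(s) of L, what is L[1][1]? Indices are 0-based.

L[1][1] = 2

Step 1: L[0][0] = √(9) = 3.
  L[1][0] = (-3) / L[0][0] = -1.
Step 2: L[1][1] = √(4) = 2.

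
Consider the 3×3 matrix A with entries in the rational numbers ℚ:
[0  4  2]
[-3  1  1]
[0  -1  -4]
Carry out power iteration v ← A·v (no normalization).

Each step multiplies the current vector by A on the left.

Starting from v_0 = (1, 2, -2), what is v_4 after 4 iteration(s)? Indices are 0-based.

v_4 = (66, 297, -342)

v_0 = (1, 2, -2).
v_1 = A·v_0 = (4, -3, 6).
v_2 = A·v_1 = (0, -9, -21).
v_3 = A·v_2 = (-78, -30, 93).
v_4 = A·v_3 = (66, 297, -342).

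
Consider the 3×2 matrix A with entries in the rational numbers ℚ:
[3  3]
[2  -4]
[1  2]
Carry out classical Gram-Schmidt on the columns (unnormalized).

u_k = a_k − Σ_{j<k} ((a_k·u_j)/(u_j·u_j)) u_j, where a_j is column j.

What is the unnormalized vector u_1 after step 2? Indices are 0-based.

Step 1: u_0 = a_0 = (3, 2, 1).
Step 2: u_1 = a_1 − (3/14)·u_0 = (33/14, -31/7, 25/14).

u_1 = (33/14, -31/7, 25/14)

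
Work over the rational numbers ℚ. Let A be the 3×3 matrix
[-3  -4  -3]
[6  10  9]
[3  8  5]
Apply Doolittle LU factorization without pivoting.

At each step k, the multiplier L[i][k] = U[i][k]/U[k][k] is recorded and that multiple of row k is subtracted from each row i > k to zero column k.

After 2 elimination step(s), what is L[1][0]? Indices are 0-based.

k=0: U[0][0]=-3
  eliminate (1,0): mult=-2, new row 1: (0, 2, 3); set L[1][0]=-2
  eliminate (2,0): mult=-1, new row 2: (0, 4, 2); set L[2][0]=-1
k=1: U[1][1]=2
  eliminate (2,1): mult=2, new row 2: (0, 0, -4); set L[2][1]=2

L[1][0] = -2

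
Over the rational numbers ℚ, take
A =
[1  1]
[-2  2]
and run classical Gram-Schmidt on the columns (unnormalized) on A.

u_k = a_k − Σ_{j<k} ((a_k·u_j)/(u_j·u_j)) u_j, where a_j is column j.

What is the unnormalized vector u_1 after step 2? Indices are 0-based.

u_1 = (8/5, 4/5)

Step 1: u_0 = a_0 = (1, -2).
Step 2: u_1 = a_1 − (-3/5)·u_0 = (8/5, 4/5).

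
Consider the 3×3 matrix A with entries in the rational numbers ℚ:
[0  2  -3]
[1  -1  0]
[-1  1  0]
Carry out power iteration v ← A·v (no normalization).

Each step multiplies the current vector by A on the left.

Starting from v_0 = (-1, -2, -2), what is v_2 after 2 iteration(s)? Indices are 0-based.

v_0 = (-1, -2, -2).
v_1 = A·v_0 = (2, 1, -1).
v_2 = A·v_1 = (5, 1, -1).

v_2 = (5, 1, -1)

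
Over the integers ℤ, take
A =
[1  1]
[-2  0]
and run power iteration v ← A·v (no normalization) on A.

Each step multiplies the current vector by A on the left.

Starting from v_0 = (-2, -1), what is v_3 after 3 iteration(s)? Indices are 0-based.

v_0 = (-2, -1).
v_1 = A·v_0 = (-3, 4).
v_2 = A·v_1 = (1, 6).
v_3 = A·v_2 = (7, -2).

v_3 = (7, -2)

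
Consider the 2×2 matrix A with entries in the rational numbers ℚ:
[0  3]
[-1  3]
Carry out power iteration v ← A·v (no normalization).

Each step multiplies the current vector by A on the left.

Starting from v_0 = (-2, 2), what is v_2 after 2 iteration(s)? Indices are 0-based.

v_0 = (-2, 2).
v_1 = A·v_0 = (6, 8).
v_2 = A·v_1 = (24, 18).

v_2 = (24, 18)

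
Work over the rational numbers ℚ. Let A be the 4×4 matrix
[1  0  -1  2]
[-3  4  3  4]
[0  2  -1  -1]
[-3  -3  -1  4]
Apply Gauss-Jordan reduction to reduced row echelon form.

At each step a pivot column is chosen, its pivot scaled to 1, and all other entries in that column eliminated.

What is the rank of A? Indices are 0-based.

rank = 4

[1] R0 /= 1  ⇒  (1, 0, -1, 2)
     R1 -= -3·R0  ⇒  (0, 4, 0, 10)
     R3 -= -3·R0  ⇒  (0, -3, -4, 10)
[2] R1 /= 4  ⇒  (0, 1, 0, 5/2)
     R2 -= 2·R1  ⇒  (0, 0, -1, -6)
     R3 -= -3·R1  ⇒  (0, 0, -4, 35/2)
[3] R2 /= -1  ⇒  (0, 0, 1, 6)
     R0 -= -1·R2  ⇒  (1, 0, 0, 8)
     R3 -= -4·R2  ⇒  (0, 0, 0, 83/2)
[4] R3 /= 83/2  ⇒  (0, 0, 0, 1)
     R0 -= 8·R3  ⇒  (1, 0, 0, 0)
     R1 -= 5/2·R3  ⇒  (0, 1, 0, 0)
     R2 -= 6·R3  ⇒  (0, 0, 1, 0)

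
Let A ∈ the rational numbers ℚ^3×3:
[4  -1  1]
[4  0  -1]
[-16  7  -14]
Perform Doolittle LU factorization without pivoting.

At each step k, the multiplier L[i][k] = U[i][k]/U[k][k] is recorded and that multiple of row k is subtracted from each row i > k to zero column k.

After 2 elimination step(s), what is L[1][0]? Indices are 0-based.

L[1][0] = 1

[col 0] pivot 4
  R1 -= 1*R0 → (0, 1, -2)  (L[1][0] := 1)
  R2 -= -4*R0 → (0, 3, -10)  (L[2][0] := -4)
[col 1] pivot 1
  R2 -= 3*R1 → (0, 0, -4)  (L[2][1] := 3)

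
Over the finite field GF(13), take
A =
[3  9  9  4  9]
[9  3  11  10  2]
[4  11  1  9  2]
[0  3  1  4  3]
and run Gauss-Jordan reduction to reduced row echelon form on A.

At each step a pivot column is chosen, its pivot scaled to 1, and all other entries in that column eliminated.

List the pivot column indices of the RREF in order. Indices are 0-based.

pivot columns: 0, 1, 2, 3

step 1: normalize row 0 (÷3) = (1, 3, 3, 10, 3)
  row 1: subtract 9×row0 = (0, 2, 10, 11, 1)
  row 2: subtract 4×row0 = (0, 12, 2, 8, 3)
step 2: normalize row 1 (÷2) = (0, 1, 5, 12, 7)
  row 0: subtract 3×row1 = (1, 0, 1, 0, 8)
  row 2: subtract 12×row1 = (0, 0, 7, 7, 10)
  row 3: subtract 3×row1 = (0, 0, 12, 7, 8)
step 3: normalize row 2 (÷7) = (0, 0, 1, 1, 7)
  row 0: subtract 1×row2 = (1, 0, 0, 12, 1)
  row 1: subtract 5×row2 = (0, 1, 0, 7, 11)
  row 3: subtract 12×row2 = (0, 0, 0, 8, 2)
step 4: normalize row 3 (÷8) = (0, 0, 0, 1, 10)
  row 0: subtract 12×row3 = (1, 0, 0, 0, 11)
  row 1: subtract 7×row3 = (0, 1, 0, 0, 6)
  row 2: subtract 1×row3 = (0, 0, 1, 0, 10)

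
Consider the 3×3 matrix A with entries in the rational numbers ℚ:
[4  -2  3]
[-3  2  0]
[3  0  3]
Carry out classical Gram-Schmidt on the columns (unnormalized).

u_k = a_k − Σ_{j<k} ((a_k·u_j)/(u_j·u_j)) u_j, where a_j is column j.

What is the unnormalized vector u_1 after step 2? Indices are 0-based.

Step 1: u_0 = a_0 = (4, -3, 3).
Step 2: u_1 = a_1 − (-7/17)·u_0 = (-6/17, 13/17, 21/17).

u_1 = (-6/17, 13/17, 21/17)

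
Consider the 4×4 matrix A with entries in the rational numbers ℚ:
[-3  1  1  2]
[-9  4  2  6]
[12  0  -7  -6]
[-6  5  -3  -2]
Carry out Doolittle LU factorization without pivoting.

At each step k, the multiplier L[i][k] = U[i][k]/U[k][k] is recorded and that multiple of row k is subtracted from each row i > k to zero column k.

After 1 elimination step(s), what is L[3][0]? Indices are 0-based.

L[3][0] = 2

[col 0] pivot -3
  R1 -= 3*R0 → (0, 1, -1, 0)  (L[1][0] := 3)
  R2 -= -4*R0 → (0, 4, -3, 2)  (L[2][0] := -4)
  R3 -= 2*R0 → (0, 3, -5, -6)  (L[3][0] := 2)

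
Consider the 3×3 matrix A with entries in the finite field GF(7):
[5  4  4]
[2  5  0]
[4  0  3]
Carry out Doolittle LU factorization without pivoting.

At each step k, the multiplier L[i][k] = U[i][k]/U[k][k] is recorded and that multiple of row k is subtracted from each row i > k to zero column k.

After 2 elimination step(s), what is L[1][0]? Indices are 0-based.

[col 0] pivot 5
  R1 -= 6*R0 → (0, 2, 4)  (L[1][0] := 6)
  R2 -= 5*R0 → (0, 1, 4)  (L[2][0] := 5)
[col 1] pivot 2
  R2 -= 4*R1 → (0, 0, 2)  (L[2][1] := 4)

L[1][0] = 6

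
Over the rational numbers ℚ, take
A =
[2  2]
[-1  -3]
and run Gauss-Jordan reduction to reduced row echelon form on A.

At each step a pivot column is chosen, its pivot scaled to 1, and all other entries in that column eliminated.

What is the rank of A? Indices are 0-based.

rank = 2

pivot(0,0)=2: scale R0 → (1, 1)
  clear (1,0): R1 −= (-1)R0 → (0, -2)
pivot(1,1)=-2: scale R1 → (0, 1)
  clear (0,1): R0 −= (1)R1 → (1, 0)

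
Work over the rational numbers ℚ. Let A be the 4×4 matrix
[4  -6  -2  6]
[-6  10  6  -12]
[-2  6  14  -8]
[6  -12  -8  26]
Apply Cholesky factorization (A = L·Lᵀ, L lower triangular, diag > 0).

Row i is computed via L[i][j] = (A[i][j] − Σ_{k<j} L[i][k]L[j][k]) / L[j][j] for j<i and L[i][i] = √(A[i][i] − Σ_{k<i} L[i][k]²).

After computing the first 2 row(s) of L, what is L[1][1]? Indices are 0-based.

L[1][1] = 1

Step 1: L[0][0] = √(4) = 2.
  L[1][0] = (-6) / L[0][0] = -3.
Step 2: L[1][1] = √(1) = 1.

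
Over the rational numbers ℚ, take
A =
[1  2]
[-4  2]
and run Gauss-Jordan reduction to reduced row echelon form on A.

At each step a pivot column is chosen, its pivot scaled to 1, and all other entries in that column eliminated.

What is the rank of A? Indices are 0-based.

rank = 2

[1] R0 /= 1  ⇒  (1, 2)
     R1 -= -4·R0  ⇒  (0, 10)
[2] R1 /= 10  ⇒  (0, 1)
     R0 -= 2·R1  ⇒  (1, 0)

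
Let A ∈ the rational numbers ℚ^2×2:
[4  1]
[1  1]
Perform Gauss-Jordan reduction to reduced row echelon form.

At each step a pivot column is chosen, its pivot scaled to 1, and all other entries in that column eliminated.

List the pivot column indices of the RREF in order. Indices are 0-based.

pivot columns: 0, 1

pivot(0,0)=4: scale R0 → (1, 1/4)
  clear (1,0): R1 −= (1)R0 → (0, 3/4)
pivot(1,1)=3/4: scale R1 → (0, 1)
  clear (0,1): R0 −= (1/4)R1 → (1, 0)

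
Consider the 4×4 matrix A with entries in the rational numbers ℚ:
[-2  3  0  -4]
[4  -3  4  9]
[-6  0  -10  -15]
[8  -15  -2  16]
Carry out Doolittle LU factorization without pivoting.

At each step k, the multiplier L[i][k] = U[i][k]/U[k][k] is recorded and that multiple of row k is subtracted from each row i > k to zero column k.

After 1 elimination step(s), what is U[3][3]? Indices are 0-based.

k=0: U[0][0]=-2
  eliminate (1,0): mult=-2, new row 1: (0, 3, 4, 1); set L[1][0]=-2
  eliminate (2,0): mult=3, new row 2: (0, -9, -10, -3); set L[2][0]=3
  eliminate (3,0): mult=-4, new row 3: (0, -3, -2, 0); set L[3][0]=-4

U[3][3] = 0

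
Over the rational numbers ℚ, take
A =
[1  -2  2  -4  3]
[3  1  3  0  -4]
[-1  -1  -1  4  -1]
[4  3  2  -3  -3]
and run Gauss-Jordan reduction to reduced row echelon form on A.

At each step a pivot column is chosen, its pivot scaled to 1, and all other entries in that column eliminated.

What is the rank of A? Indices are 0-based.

step 1: normalize row 0 (÷1) = (1, -2, 2, -4, 3)
  row 1: subtract 3×row0 = (0, 7, -3, 12, -13)
  row 2: subtract -1×row0 = (0, -3, 1, 0, 2)
  row 3: subtract 4×row0 = (0, 11, -6, 13, -15)
step 2: normalize row 1 (÷7) = (0, 1, -3/7, 12/7, -13/7)
  row 0: subtract -2×row1 = (1, 0, 8/7, -4/7, -5/7)
  row 2: subtract -3×row1 = (0, 0, -2/7, 36/7, -25/7)
  row 3: subtract 11×row1 = (0, 0, -9/7, -41/7, 38/7)
step 3: normalize row 2 (÷-2/7) = (0, 0, 1, -18, 25/2)
  row 0: subtract 8/7×row2 = (1, 0, 0, 20, -15)
  row 1: subtract -3/7×row2 = (0, 1, 0, -6, 7/2)
  row 3: subtract -9/7×row2 = (0, 0, 0, -29, 43/2)
step 4: normalize row 3 (÷-29) = (0, 0, 0, 1, -43/58)
  row 0: subtract 20×row3 = (1, 0, 0, 0, -5/29)
  row 1: subtract -6×row3 = (0, 1, 0, 0, -55/58)
  row 2: subtract -18×row3 = (0, 0, 1, 0, -49/58)

rank = 4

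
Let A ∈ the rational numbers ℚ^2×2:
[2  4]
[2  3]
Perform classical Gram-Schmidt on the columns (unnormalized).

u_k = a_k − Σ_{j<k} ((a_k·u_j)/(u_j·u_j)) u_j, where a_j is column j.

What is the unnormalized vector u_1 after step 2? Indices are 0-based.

u_1 = (1/2, -1/2)

Step 1: u_0 = a_0 = (2, 2).
Step 2: u_1 = a_1 − (7/4)·u_0 = (1/2, -1/2).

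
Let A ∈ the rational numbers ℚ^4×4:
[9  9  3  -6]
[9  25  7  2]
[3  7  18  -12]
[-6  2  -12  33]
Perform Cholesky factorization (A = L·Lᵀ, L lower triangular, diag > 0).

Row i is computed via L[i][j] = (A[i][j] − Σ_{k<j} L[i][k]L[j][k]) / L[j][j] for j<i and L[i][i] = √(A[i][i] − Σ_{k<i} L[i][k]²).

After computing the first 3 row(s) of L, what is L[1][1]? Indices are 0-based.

Step 1: L[0][0] = √(9) = 3.
  L[1][0] = (9) / L[0][0] = 3.
Step 2: L[1][1] = √(16) = 4.
  L[2][0] = (3) / L[0][0] = 1.
  L[2][1] = (4) / L[1][1] = 1.
Step 3: L[2][2] = √(16) = 4.

L[1][1] = 4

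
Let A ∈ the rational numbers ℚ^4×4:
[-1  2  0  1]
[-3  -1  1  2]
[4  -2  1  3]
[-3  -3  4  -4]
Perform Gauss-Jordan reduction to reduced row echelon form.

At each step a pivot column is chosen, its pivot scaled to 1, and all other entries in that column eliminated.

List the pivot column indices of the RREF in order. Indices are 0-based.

pivot(0,0)=-1: scale R0 → (1, -2, 0, -1)
  clear (1,0): R1 −= (-3)R0 → (0, -7, 1, -1)
  clear (2,0): R2 −= (4)R0 → (0, 6, 1, 7)
  clear (3,0): R3 −= (-3)R0 → (0, -9, 4, -7)
pivot(1,1)=-7: scale R1 → (0, 1, -1/7, 1/7)
  clear (0,1): R0 −= (-2)R1 → (1, 0, -2/7, -5/7)
  clear (2,1): R2 −= (6)R1 → (0, 0, 13/7, 43/7)
  clear (3,1): R3 −= (-9)R1 → (0, 0, 19/7, -40/7)
pivot(2,2)=13/7: scale R2 → (0, 0, 1, 43/13)
  clear (0,2): R0 −= (-2/7)R2 → (1, 0, 0, 3/13)
  clear (1,2): R1 −= (-1/7)R2 → (0, 1, 0, 8/13)
  clear (3,2): R3 −= (19/7)R2 → (0, 0, 0, -191/13)
pivot(3,3)=-191/13: scale R3 → (0, 0, 0, 1)
  clear (0,3): R0 −= (3/13)R3 → (1, 0, 0, 0)
  clear (1,3): R1 −= (8/13)R3 → (0, 1, 0, 0)
  clear (2,3): R2 −= (43/13)R3 → (0, 0, 1, 0)

pivot columns: 0, 1, 2, 3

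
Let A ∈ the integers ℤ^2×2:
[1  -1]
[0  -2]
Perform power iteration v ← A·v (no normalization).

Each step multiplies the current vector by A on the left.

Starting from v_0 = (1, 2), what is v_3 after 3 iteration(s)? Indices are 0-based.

v_0 = (1, 2).
v_1 = A·v_0 = (-1, -4).
v_2 = A·v_1 = (3, 8).
v_3 = A·v_2 = (-5, -16).

v_3 = (-5, -16)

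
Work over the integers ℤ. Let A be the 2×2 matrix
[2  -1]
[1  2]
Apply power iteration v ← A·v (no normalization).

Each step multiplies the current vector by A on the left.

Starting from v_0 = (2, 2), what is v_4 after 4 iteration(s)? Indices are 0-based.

v_0 = (2, 2).
v_1 = A·v_0 = (2, 6).
v_2 = A·v_1 = (-2, 14).
v_3 = A·v_2 = (-18, 26).
v_4 = A·v_3 = (-62, 34).

v_4 = (-62, 34)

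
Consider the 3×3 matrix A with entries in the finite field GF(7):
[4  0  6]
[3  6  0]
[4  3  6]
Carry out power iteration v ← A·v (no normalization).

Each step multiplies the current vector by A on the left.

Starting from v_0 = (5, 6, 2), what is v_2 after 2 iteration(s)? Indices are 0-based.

v_2 = (1, 3, 0)

v_0 = (5, 6, 2).
v_1 = A·v_0 = (4, 2, 1).
v_2 = A·v_1 = (1, 3, 0).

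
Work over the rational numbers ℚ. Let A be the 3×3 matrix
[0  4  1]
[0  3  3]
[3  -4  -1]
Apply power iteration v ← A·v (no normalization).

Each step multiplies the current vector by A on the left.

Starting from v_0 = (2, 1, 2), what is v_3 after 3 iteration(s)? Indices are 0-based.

v_3 = (90, 27, 18)

v_0 = (2, 1, 2).
v_1 = A·v_0 = (6, 9, 0).
v_2 = A·v_1 = (36, 27, -18).
v_3 = A·v_2 = (90, 27, 18).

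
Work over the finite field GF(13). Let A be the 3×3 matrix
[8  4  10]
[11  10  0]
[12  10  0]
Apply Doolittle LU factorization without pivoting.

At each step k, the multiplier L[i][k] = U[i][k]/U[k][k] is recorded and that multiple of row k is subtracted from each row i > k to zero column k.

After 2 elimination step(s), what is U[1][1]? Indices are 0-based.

U[1][1] = 11

[col 0] pivot 8
  R1 -= 3*R0 → (0, 11, 9)  (L[1][0] := 3)
  R2 -= 8*R0 → (0, 4, 11)  (L[2][0] := 8)
[col 1] pivot 11
  R2 -= 11*R1 → (0, 0, 3)  (L[2][1] := 11)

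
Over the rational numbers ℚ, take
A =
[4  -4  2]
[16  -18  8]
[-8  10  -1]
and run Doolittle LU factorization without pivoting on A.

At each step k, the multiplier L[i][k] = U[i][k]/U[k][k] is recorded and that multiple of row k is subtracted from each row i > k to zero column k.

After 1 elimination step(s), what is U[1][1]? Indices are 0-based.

[col 0] pivot 4
  R1 -= 4*R0 → (0, -2, 0)  (L[1][0] := 4)
  R2 -= -2*R0 → (0, 2, 3)  (L[2][0] := -2)

U[1][1] = -2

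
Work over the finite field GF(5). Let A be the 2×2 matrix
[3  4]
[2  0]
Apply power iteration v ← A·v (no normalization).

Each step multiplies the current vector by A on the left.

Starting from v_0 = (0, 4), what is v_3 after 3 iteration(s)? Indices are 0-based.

v_3 = (2, 1)

v_0 = (0, 4).
v_1 = A·v_0 = (1, 0).
v_2 = A·v_1 = (3, 2).
v_3 = A·v_2 = (2, 1).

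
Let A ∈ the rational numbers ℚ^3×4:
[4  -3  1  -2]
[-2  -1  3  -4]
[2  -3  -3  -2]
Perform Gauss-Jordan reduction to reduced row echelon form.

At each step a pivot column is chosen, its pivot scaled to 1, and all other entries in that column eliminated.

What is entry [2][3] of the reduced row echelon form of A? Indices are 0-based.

[1] R0 /= 4  ⇒  (1, -3/4, 1/4, -1/2)
     R1 -= -2·R0  ⇒  (0, -5/2, 7/2, -5)
     R2 -= 2·R0  ⇒  (0, -3/2, -7/2, -1)
[2] R1 /= -5/2  ⇒  (0, 1, -7/5, 2)
     R0 -= -3/4·R1  ⇒  (1, 0, -4/5, 1)
     R2 -= -3/2·R1  ⇒  (0, 0, -28/5, 2)
[3] R2 /= -28/5  ⇒  (0, 0, 1, -5/14)
     R0 -= -4/5·R2  ⇒  (1, 0, 0, 5/7)
     R1 -= -7/5·R2  ⇒  (0, 1, 0, 3/2)

M[2][3] = -5/14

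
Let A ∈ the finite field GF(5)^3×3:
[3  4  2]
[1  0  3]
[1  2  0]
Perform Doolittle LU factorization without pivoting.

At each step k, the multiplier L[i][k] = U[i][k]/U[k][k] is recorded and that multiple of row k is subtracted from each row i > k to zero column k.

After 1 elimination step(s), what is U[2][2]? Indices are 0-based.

k=0: U[0][0]=3
  eliminate (1,0): mult=2, new row 1: (0, 2, 4); set L[1][0]=2
  eliminate (2,0): mult=2, new row 2: (0, 4, 1); set L[2][0]=2

U[2][2] = 1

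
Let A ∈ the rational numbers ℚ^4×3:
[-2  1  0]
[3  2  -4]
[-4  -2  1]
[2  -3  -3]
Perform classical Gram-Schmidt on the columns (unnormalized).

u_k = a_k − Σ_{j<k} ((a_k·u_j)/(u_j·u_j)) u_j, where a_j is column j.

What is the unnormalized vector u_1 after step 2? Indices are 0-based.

u_1 = (15/11, 16/11, -14/11, -37/11)

Step 1: u_0 = a_0 = (-2, 3, -4, 2).
Step 2: u_1 = a_1 − (2/11)·u_0 = (15/11, 16/11, -14/11, -37/11).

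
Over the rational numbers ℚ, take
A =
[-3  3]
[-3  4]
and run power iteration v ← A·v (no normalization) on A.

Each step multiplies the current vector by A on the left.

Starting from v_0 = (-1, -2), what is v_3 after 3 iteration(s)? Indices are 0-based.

v_0 = (-1, -2).
v_1 = A·v_0 = (-3, -5).
v_2 = A·v_1 = (-6, -11).
v_3 = A·v_2 = (-15, -26).

v_3 = (-15, -26)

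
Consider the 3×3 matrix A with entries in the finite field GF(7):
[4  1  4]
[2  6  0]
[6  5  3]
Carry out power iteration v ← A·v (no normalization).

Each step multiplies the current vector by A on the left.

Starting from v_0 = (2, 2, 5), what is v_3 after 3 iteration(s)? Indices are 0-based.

v_0 = (2, 2, 5).
v_1 = A·v_0 = (2, 2, 2).
v_2 = A·v_1 = (4, 2, 0).
v_3 = A·v_2 = (4, 6, 6).

v_3 = (4, 6, 6)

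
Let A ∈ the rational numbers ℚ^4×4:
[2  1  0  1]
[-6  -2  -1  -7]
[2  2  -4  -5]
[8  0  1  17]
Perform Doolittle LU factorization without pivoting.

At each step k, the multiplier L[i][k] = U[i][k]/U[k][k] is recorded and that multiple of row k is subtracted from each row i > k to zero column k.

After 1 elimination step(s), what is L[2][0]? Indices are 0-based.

L[2][0] = 1

Step 1: pivot at (0,0) is 2.
  row1 ← row1 − (-3)·row0  ⇒  L[1][0]=-3, U row1=(0, 1, -1, -4)
  row2 ← row2 − (1)·row0  ⇒  L[2][0]=1, U row2=(0, 1, -4, -6)
  row3 ← row3 − (4)·row0  ⇒  L[3][0]=4, U row3=(0, -4, 1, 13)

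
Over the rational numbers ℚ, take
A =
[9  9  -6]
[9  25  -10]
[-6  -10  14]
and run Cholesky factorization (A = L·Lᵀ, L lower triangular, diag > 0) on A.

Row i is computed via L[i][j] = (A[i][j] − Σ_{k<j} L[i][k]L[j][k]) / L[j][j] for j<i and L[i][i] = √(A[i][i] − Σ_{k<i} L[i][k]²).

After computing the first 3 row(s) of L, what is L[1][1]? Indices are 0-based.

L[1][1] = 4

Step 1: L[0][0] = √(9) = 3.
  L[1][0] = (9) / L[0][0] = 3.
Step 2: L[1][1] = √(16) = 4.
  L[2][0] = (-6) / L[0][0] = -2.
  L[2][1] = (-4) / L[1][1] = -1.
Step 3: L[2][2] = √(9) = 3.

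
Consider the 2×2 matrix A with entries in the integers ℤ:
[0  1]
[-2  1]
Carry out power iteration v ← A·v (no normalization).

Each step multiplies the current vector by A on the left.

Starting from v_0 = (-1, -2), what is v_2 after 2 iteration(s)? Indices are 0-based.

v_0 = (-1, -2).
v_1 = A·v_0 = (-2, 0).
v_2 = A·v_1 = (0, 4).

v_2 = (0, 4)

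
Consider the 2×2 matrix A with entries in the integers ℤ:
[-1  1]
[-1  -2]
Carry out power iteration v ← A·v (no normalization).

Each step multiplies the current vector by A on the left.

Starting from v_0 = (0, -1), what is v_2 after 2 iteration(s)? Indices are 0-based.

v_0 = (0, -1).
v_1 = A·v_0 = (-1, 2).
v_2 = A·v_1 = (3, -3).

v_2 = (3, -3)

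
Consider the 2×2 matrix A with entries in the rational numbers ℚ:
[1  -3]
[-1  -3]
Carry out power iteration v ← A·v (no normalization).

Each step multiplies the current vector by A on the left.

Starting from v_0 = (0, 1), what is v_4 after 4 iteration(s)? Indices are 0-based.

v_4 = (96, 156)

v_0 = (0, 1).
v_1 = A·v_0 = (-3, -3).
v_2 = A·v_1 = (6, 12).
v_3 = A·v_2 = (-30, -42).
v_4 = A·v_3 = (96, 156).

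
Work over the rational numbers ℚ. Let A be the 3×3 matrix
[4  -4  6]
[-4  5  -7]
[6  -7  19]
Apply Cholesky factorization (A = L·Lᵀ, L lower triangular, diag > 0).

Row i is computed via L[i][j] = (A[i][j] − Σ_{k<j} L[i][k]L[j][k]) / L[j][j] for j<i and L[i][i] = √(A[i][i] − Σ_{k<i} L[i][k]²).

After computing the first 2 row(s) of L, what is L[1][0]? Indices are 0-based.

L[1][0] = -2

Step 1: L[0][0] = √(4) = 2.
  L[1][0] = (-4) / L[0][0] = -2.
Step 2: L[1][1] = √(1) = 1.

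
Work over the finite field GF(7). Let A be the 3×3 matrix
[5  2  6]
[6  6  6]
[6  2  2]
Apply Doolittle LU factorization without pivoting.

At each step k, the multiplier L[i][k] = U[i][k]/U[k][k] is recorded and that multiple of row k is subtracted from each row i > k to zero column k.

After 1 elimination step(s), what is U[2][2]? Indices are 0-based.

U[2][2] = 6

k=0: U[0][0]=5
  eliminate (1,0): mult=4, new row 1: (0, 5, 3); set L[1][0]=4
  eliminate (2,0): mult=4, new row 2: (0, 1, 6); set L[2][0]=4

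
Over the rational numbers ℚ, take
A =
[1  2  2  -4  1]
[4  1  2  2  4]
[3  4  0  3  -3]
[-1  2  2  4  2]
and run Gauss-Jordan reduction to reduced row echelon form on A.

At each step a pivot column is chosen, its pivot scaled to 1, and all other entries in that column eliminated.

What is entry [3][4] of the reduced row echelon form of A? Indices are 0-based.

M[3][4] = 11/58

[1] R0 /= 1  ⇒  (1, 2, 2, -4, 1)
     R1 -= 4·R0  ⇒  (0, -7, -6, 18, 0)
     R2 -= 3·R0  ⇒  (0, -2, -6, 15, -6)
     R3 -= -1·R0  ⇒  (0, 4, 4, 0, 3)
[2] R1 /= -7  ⇒  (0, 1, 6/7, -18/7, 0)
     R0 -= 2·R1  ⇒  (1, 0, 2/7, 8/7, 1)
     R2 -= -2·R1  ⇒  (0, 0, -30/7, 69/7, -6)
     R3 -= 4·R1  ⇒  (0, 0, 4/7, 72/7, 3)
[3] R2 /= -30/7  ⇒  (0, 0, 1, -23/10, 7/5)
     R0 -= 2/7·R2  ⇒  (1, 0, 0, 9/5, 3/5)
     R1 -= 6/7·R2  ⇒  (0, 1, 0, -3/5, -6/5)
     R3 -= 4/7·R2  ⇒  (0, 0, 0, 58/5, 11/5)
[4] R3 /= 58/5  ⇒  (0, 0, 0, 1, 11/58)
     R0 -= 9/5·R3  ⇒  (1, 0, 0, 0, 15/58)
     R1 -= -3/5·R3  ⇒  (0, 1, 0, 0, -63/58)
     R2 -= -23/10·R3  ⇒  (0, 0, 1, 0, 213/116)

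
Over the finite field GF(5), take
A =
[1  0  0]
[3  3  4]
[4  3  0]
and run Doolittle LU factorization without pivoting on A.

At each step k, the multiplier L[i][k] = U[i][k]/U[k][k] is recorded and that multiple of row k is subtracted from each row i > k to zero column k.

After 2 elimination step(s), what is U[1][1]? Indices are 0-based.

k=0: U[0][0]=1
  eliminate (1,0): mult=3, new row 1: (0, 3, 4); set L[1][0]=3
  eliminate (2,0): mult=4, new row 2: (0, 3, 0); set L[2][0]=4
k=1: U[1][1]=3
  eliminate (2,1): mult=1, new row 2: (0, 0, 1); set L[2][1]=1

U[1][1] = 3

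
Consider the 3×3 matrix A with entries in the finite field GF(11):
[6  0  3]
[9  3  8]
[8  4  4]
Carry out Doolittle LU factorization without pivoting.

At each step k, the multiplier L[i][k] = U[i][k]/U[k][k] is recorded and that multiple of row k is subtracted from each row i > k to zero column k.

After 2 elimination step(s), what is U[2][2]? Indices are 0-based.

U[2][2] = 10

k=0: U[0][0]=6
  eliminate (1,0): mult=7, new row 1: (0, 3, 9); set L[1][0]=7
  eliminate (2,0): mult=5, new row 2: (0, 4, 0); set L[2][0]=5
k=1: U[1][1]=3
  eliminate (2,1): mult=5, new row 2: (0, 0, 10); set L[2][1]=5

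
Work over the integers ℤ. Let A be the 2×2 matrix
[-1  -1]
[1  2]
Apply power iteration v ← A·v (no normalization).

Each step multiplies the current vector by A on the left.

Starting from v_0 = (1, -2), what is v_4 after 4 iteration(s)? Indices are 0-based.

v_4 = (5, -13)

v_0 = (1, -2).
v_1 = A·v_0 = (1, -3).
v_2 = A·v_1 = (2, -5).
v_3 = A·v_2 = (3, -8).
v_4 = A·v_3 = (5, -13).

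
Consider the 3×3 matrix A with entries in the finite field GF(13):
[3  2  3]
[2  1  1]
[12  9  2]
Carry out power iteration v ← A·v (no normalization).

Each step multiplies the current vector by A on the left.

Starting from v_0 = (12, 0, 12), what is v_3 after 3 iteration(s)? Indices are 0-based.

v_3 = (0, 11, 6)

v_0 = (12, 0, 12).
v_1 = A·v_0 = (7, 10, 12).
v_2 = A·v_1 = (12, 10, 3).
v_3 = A·v_2 = (0, 11, 6).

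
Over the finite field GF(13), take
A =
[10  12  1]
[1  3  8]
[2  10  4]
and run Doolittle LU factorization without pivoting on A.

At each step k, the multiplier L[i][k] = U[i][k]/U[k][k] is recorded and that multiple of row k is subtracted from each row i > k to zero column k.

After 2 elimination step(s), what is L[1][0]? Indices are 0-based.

L[1][0] = 4

Step 1: pivot at (0,0) is 10.
  row1 ← row1 − (4)·row0  ⇒  L[1][0]=4, U row1=(0, 7, 4)
  row2 ← row2 − (8)·row0  ⇒  L[2][0]=8, U row2=(0, 5, 9)
Step 2: pivot at (1,1) is 7.
  row2 ← row2 − (10)·row1  ⇒  L[2][1]=10, U row2=(0, 0, 8)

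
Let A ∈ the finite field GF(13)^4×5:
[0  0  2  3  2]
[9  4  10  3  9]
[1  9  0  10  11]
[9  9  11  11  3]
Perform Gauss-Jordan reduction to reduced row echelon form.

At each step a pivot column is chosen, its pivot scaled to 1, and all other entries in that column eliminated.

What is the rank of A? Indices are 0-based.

[1] R0 <-> R1
[1] R0 /= 9  ⇒  (1, 12, 4, 9, 1)
     R2 -= 1·R0  ⇒  (0, 10, 9, 1, 10)
     R3 -= 9·R0  ⇒  (0, 5, 1, 8, 7)
[2] R1 <-> R2
[2] R1 /= 10  ⇒  (0, 1, 10, 4, 1)
     R0 -= 12·R1  ⇒  (1, 0, 1, 0, 2)
     R3 -= 5·R1  ⇒  (0, 0, 3, 1, 2)
[3] R2 /= 2  ⇒  (0, 0, 1, 8, 1)
     R0 -= 1·R2  ⇒  (1, 0, 0, 5, 1)
     R1 -= 10·R2  ⇒  (0, 1, 0, 2, 4)
     R3 -= 3·R2  ⇒  (0, 0, 0, 3, 12)
[4] R3 /= 3  ⇒  (0, 0, 0, 1, 4)
     R0 -= 5·R3  ⇒  (1, 0, 0, 0, 7)
     R1 -= 2·R3  ⇒  (0, 1, 0, 0, 9)
     R2 -= 8·R3  ⇒  (0, 0, 1, 0, 8)

rank = 4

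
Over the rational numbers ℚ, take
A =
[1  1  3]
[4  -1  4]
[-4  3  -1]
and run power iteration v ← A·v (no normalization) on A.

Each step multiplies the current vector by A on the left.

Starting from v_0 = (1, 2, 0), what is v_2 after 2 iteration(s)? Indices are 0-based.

v_2 = (11, 18, -8)

v_0 = (1, 2, 0).
v_1 = A·v_0 = (3, 2, 2).
v_2 = A·v_1 = (11, 18, -8).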